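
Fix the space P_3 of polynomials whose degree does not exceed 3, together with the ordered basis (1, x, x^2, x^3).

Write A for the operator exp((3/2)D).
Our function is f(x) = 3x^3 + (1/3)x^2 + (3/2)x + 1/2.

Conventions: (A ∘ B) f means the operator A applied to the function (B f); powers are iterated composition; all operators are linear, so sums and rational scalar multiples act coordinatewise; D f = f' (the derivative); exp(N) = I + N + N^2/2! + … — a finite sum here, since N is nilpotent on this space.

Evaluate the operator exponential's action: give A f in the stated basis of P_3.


g(x) = 3x^3 + (83/6)x^2 + (91/4)x + 109/8

order-1 term: (27/2)x^2 + x + 9/4
order-2 term: (81/4)x + 3/4
order-3 term: 81/8
the series for exp((3/2)D) f terminates at order 3
exp((3/2)D) f = 3x^3 + (83/6)x^2 + (91/4)x + 109/8


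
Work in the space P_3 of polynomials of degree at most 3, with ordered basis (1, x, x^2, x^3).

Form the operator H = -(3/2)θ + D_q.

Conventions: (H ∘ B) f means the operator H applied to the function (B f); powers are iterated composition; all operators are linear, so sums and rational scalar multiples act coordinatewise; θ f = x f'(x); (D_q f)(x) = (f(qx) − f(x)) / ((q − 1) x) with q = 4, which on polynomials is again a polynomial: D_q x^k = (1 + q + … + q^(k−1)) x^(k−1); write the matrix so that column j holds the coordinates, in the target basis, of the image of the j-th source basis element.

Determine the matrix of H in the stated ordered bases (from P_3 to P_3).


image of 1: 0
image of x: -(3/2)x + 1
image of x^2: -3x^2 + 5x
image of x^3: -(9/2)x^3 + 21x^2
each image's coordinates form column j of the matrix

the matrix is [[0, 1, 0, 0]; [0, -3/2, 5, 0]; [0, 0, -3, 21]; [0, 0, 0, -9/2]] (rows listed top to bottom)


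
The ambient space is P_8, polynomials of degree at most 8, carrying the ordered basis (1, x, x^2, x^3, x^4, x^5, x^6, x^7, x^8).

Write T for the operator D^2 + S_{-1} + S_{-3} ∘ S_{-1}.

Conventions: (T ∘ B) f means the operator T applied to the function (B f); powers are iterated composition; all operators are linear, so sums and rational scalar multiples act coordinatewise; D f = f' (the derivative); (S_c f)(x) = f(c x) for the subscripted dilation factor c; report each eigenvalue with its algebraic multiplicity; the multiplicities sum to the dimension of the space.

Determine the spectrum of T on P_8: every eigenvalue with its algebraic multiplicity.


image of 1: 2
image of x: 2x
image of x^2: 10x^2 + 2
image of x^3: 26x^3 + 6x
image of x^4: 82x^4 + 12x^2
image of x^5: 242x^5 + 20x^3
image of x^6: 730x^6 + 30x^4
image of x^7: 2186x^7 + 42x^5
image of x^8: 6562x^8 + 56x^6
the matrix is upper triangular; its diagonal is (2, 2, 10, 26, 82, 242, 730, 2186, 6562)
for a triangular matrix the eigenvalues are the diagonal entries, with algebraic multiplicity their repetition count

λ = 2 (multiplicity 2), λ = 10 (multiplicity 1), λ = 26 (multiplicity 1), λ = 82 (multiplicity 1), λ = 242 (multiplicity 1), λ = 730 (multiplicity 1), λ = 2186 (multiplicity 1), λ = 6562 (multiplicity 1)


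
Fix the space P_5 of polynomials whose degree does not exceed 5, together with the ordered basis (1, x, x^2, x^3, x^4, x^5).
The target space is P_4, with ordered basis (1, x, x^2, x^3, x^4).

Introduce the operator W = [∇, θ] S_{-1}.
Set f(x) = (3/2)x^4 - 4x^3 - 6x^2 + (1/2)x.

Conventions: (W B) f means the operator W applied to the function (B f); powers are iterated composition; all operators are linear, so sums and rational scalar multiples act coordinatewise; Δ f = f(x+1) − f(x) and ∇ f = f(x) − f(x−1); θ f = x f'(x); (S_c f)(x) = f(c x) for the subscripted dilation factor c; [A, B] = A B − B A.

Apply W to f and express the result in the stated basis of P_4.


the image equals g(x) = 6x^3 - 6x^2 - 18x + 35/2

S_{-1} f = (3/2)x^4 + 4x^3 - 6x^2 - (1/2)x
θ S_{-1} f = 6x^4 + 12x^3 - 12x^2 - (1/2)x
∇ θ S_{-1} f = 24x^3 - 36x + 35/2
∇ S_{-1} f = 6x^3 + 3x^2 - 18x + 8
θ ∇ S_{-1} f = 18x^3 + 6x^2 - 18x
[∇, θ] S_{-1} f = 6x^3 - 6x^2 - 18x + 35/2


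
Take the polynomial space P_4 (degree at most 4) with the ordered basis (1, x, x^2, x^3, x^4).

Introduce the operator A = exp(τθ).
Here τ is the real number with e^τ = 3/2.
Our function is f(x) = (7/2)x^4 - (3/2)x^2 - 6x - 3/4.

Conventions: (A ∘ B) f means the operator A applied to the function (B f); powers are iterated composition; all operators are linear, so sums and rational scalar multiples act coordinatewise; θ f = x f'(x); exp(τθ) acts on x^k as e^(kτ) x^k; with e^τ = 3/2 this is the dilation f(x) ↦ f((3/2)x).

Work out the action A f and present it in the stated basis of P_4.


exp(τθ) x^k = e^(kτ) x^k; with e^τ = 3/2 this sends x^k to (3/2)^k x^k
x ↦ 3/2 x
x^2 ↦ 9/4 x^2
x^4 ↦ 81/16 x^4
applying this coordinatewise to f: exp(τθ) f = (567/32)x^4 - (27/8)x^2 - 9x - 3/4

the result is g(x) = (567/32)x^4 - (27/8)x^2 - 9x - 3/4


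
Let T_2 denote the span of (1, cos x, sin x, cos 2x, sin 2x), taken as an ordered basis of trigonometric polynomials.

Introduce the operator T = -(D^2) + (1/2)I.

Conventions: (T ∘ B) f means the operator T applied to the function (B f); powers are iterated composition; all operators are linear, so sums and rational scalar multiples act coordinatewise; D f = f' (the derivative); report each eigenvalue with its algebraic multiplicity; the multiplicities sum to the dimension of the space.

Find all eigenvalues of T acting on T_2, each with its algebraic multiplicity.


image of 1: 1/2
image of cos x: (3/2)cos x
image of sin x: (3/2)sin x
image of cos 2x: (9/2)cos 2x
image of sin 2x: (9/2)sin 2x
the matrix is diagonal; its diagonal is (1/2, 3/2, 3/2, 9/2, 9/2)
for a triangular matrix the eigenvalues are the diagonal entries, with algebraic multiplicity their repetition count

λ = 1/2 (multiplicity 1), λ = 3/2 (multiplicity 2), λ = 9/2 (multiplicity 2)


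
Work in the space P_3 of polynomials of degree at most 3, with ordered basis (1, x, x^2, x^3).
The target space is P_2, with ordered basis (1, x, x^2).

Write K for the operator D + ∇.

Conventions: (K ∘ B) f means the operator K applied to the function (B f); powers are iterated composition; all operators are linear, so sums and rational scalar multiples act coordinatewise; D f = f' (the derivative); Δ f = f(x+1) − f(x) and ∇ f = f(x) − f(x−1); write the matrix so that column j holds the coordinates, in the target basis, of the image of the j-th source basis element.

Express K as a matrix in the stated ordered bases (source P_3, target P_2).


image of 1: 0
image of x: 2
image of x^2: 4x - 1
image of x^3: 6x^2 - 3x + 1
each image's coordinates form column j of the matrix

the matrix is [[0, 2, -1, 1]; [0, 0, 4, -3]; [0, 0, 0, 6]] (rows listed top to bottom)


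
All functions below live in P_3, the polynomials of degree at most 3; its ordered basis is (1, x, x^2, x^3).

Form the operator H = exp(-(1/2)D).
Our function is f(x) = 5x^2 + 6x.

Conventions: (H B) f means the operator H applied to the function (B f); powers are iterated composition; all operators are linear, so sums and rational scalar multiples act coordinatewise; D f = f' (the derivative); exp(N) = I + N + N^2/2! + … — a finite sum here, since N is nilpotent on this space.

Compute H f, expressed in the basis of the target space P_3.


order-1 term: -5x - 3
order-2 term: 5/4
the series for exp(-(1/2)D) f terminates at order 2
exp(-(1/2)D) f = 5x^2 + x - 7/4

the image equals g(x) = 5x^2 + x - 7/4


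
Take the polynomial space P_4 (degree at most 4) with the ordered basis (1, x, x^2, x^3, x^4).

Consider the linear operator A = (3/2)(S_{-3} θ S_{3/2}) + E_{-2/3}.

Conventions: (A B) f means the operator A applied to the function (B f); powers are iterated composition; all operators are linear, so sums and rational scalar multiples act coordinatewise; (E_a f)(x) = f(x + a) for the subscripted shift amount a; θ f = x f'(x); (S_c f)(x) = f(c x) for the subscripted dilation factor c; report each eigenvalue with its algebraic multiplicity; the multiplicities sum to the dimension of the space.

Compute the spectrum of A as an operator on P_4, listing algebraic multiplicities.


λ = -6545/16 (multiplicity 1), λ = -23/4 (multiplicity 1), λ = 1 (multiplicity 1), λ = 247/4 (multiplicity 1), λ = 19691/8 (multiplicity 1)

image of 1: 1
image of x: -(23/4)x - 2/3
image of x^2: (247/4)x^2 - (4/3)x + 4/9
image of x^3: -(6545/16)x^3 - 2x^2 + (4/3)x - 8/27
image of x^4: (19691/8)x^4 - (8/3)x^3 + (8/3)x^2 - (32/27)x + 16/81
the matrix is upper triangular; its diagonal is (1, -23/4, 247/4, -6545/16, 19691/8)
for a triangular matrix the eigenvalues are the diagonal entries, with algebraic multiplicity their repetition count


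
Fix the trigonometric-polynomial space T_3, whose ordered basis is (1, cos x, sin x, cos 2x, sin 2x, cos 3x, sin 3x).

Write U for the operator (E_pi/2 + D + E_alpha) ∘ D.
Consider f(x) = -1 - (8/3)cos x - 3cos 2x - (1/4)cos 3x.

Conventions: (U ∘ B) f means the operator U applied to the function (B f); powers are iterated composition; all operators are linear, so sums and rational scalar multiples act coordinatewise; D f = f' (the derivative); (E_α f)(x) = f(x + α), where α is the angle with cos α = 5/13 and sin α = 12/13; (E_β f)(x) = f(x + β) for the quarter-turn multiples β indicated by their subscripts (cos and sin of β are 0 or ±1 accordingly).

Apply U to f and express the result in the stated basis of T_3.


D f = (8/3)sin x + 6sin 2x + (3/4)sin 3x
E_pi/2 D f = (8/3)cos x - 6sin 2x - (3/4)cos 3x
D D f = (8/3)cos x + 12cos 2x + (9/4)cos 3x
E_alpha D f = (32/13)cos x + (40/39)sin x + (720/169)cos 2x - (714/169)sin 2x - (621/2197)cos 3x - (6105/8788)sin 3x
(E_pi/2 + D + E_alpha) D f = (304/39)cos x + (40/39)sin x + (2748/169)cos 2x - (1728/169)sin 2x + (5349/4394)cos 3x - (6105/8788)sin 3x

g(x) = (304/39)cos x + (40/39)sin x + (2748/169)cos 2x - (1728/169)sin 2x + (5349/4394)cos 3x - (6105/8788)sin 3x


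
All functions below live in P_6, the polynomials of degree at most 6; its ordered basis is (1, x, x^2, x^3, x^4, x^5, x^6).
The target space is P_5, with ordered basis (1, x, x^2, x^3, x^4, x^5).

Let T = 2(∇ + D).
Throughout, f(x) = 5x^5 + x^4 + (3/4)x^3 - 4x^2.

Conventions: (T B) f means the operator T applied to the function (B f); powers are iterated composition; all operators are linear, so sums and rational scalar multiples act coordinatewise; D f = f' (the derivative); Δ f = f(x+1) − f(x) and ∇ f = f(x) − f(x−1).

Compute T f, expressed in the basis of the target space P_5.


g(x) = 100x^4 - 84x^3 + 97x^2 - (157/2)x + 35/2

∇ f = 25x^4 - 46x^3 + (185/4)x^2 - (125/4)x + 35/4
D f = 25x^4 + 4x^3 + (9/4)x^2 - 8x
(∇ + D) f = 50x^4 - 42x^3 + (97/2)x^2 - (157/4)x + 35/4
(2(∇ + D)) f = 100x^4 - 84x^3 + 97x^2 - (157/2)x + 35/2


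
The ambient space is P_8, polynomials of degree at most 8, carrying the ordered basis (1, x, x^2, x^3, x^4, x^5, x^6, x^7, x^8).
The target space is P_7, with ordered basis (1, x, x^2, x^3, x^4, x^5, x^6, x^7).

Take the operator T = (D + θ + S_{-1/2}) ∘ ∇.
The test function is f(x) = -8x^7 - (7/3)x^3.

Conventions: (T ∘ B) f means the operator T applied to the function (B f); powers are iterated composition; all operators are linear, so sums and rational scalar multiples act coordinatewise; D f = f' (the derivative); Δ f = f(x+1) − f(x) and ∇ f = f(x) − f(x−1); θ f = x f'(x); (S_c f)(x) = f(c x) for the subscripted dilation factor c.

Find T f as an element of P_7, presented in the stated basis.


the image equals g(x) = -(2695/8)x^6 + (1995/4)x^5 - (595/2)x^4 - 315x^3 + (1785/4)x^2 - (637/2)x + 158/3

∇ f = -56x^6 + 168x^5 - 280x^4 + 280x^3 - 175x^2 + 63x - 31/3
D ∇ f = -336x^5 + 840x^4 - 1120x^3 + 840x^2 - 350x + 63
θ ∇ f = -336x^6 + 840x^5 - 1120x^4 + 840x^3 - 350x^2 + 63x
S_{-1/2} ∇ f = -(7/8)x^6 - (21/4)x^5 - (35/2)x^4 - 35x^3 - (175/4)x^2 - (63/2)x - 31/3
(D + θ + S_{-1/2}) ∇ f = -(2695/8)x^6 + (1995/4)x^5 - (595/2)x^4 - 315x^3 + (1785/4)x^2 - (637/2)x + 158/3


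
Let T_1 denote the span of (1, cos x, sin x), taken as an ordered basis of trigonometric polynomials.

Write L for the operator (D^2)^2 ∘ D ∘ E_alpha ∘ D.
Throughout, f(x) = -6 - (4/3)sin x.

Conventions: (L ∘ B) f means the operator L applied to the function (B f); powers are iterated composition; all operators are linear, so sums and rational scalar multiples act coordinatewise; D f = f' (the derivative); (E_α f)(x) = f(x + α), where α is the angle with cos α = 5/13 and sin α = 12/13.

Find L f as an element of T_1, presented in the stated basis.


D f = -(4/3)cos x
E_alpha D f = -(20/39)cos x + (16/13)sin x
D E_alpha D f = (16/13)cos x + (20/39)sin x
D (D ∘ E_alpha ∘ D) f = (20/39)cos x - (16/13)sin x
D D (D ∘ E_alpha ∘ D) f = -(16/13)cos x - (20/39)sin x
D D^2 (D ∘ E_alpha ∘ D) f = -(20/39)cos x + (16/13)sin x
D D D^2 (D ∘ E_alpha ∘ D) f = (16/13)cos x + (20/39)sin x

g(x) = (16/13)cos x + (20/39)sin x


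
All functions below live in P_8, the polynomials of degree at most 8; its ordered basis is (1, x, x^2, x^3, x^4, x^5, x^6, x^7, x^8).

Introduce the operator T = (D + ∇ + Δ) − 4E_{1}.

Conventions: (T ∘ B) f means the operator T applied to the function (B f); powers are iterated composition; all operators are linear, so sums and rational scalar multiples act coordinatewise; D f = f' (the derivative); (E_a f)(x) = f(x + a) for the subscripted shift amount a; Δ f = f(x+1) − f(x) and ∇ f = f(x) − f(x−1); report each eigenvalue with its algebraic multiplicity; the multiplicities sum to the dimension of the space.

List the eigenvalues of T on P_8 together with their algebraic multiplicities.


image of 1: -4
image of x: -4x - 1
image of x^2: -4x^2 - 2x - 4
image of x^3: -4x^3 - 3x^2 - 12x - 2
image of x^4: -4x^4 - 4x^3 - 24x^2 - 8x - 4
image of x^5: -4x^5 - 5x^4 - 40x^3 - 20x^2 - 20x - 2
image of x^6: -4x^6 - 6x^5 - 60x^4 - 40x^3 - 60x^2 - 12x - 4
image of x^7: -4x^7 - 7x^6 - 84x^5 - 70x^4 - 140x^3 - 42x^2 - 28x - 2
image of x^8: -4x^8 - 8x^7 - 112x^6 - 112x^5 - 280x^4 - 112x^3 - 112x^2 - 16x - 4
the matrix is upper triangular; its diagonal is (-4, -4, -4, -4, -4, -4, -4, -4, -4)
for a triangular matrix the eigenvalues are the diagonal entries, with algebraic multiplicity their repetition count

λ = -4 (multiplicity 9)


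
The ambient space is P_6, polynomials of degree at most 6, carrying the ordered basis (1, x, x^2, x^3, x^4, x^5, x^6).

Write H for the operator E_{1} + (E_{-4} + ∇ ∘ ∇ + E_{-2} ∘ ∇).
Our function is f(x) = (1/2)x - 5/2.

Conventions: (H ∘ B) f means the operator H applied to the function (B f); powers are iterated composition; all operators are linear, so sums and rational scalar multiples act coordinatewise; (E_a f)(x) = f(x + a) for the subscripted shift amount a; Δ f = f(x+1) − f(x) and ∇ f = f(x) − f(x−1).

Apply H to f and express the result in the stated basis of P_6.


E_{1} f = (1/2)x - 2
E_{-4} f = (1/2)x - 9/2
∇ f = 1/2
∇ ∇ f = 0
∇ f = 1/2
E_{-2} ∇ f = 1/2
(E_{-4} + ∇ ∘ ∇ + E_{-2} ∘ ∇) f = (1/2)x - 4
(E_{1} + (E_{-4} + ∇ ∘ ∇ + E_{-2} ∘ ∇)) f = x - 6

the image equals g(x) = x - 6


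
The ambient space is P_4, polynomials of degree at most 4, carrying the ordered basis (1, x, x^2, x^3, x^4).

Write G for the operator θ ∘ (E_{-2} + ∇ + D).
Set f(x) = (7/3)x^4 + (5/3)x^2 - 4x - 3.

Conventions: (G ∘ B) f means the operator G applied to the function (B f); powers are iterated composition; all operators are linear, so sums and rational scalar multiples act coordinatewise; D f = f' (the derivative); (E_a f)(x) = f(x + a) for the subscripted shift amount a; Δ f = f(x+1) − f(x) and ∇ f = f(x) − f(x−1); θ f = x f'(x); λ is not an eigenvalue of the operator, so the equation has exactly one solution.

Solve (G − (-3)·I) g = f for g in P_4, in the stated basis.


g(x) = (1/3)x^4 - (31/15)x^2 + (4/3)x - 1

write g with unknown coordinates in the stated basis and equate coefficients in (G − (-3)·I) g = f
solving from the highest basis element down gives g = (1/3)x^4 - (31/15)x^2 + (4/3)x - 1
check: G g = (4/3)x^4 + (118/15)x^2 - 8x
so G g − (-3)·g = (7/3)x^4 + (5/3)x^2 - 4x - 3 = f ✓


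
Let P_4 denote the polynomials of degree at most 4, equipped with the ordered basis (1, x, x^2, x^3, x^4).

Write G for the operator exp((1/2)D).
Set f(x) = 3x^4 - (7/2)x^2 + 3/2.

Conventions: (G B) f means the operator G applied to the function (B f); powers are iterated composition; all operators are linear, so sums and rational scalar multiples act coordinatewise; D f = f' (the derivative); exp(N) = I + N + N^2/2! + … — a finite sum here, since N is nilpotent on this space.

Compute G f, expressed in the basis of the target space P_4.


order-1 term: 6x^3 - (7/2)x
order-2 term: (9/2)x^2 - 7/8
order-3 term: (3/2)x
order-4 term: 3/16
the series for exp((1/2)D) f terminates at order 4
exp((1/2)D) f = 3x^4 + 6x^3 + x^2 - 2x + 13/16

the result is g(x) = 3x^4 + 6x^3 + x^2 - 2x + 13/16


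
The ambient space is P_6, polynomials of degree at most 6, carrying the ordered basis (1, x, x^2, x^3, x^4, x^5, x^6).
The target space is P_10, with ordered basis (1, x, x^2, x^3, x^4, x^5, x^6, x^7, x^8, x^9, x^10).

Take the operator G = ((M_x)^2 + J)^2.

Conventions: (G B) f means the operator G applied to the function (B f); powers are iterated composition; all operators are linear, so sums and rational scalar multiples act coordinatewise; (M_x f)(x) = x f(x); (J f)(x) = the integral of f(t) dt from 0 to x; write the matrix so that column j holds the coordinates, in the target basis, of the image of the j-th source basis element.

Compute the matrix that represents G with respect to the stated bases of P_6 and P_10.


the matrix is [[0, 0, 0, 0, 0, 0, 0]; [0, 0, 0, 0, 0, 0, 0]; [1/2, 0, 0, 0, 0, 0, 0]; [4/3, 1/6, 0, 0, 0, 0, 0]; [1, 3/4, 1/12, 0, 0, 0, 0]; [0, 1, 8/15, 1/20, 0, 0, 0]; [0, 0, 1, 5/12, 1/30, 0, 0]; [0, 0, 0, 1, 12/35, 1/42, 0]; [0, 0, 0, 0, 1, 7/24, 1/56]; [0, 0, 0, 0, 0, 1, 16/63]; [0, 0, 0, 0, 0, 0, 1]] (rows listed top to bottom)

image of 1: x^4 + (4/3)x^3 + (1/2)x^2
image of x: x^5 + (3/4)x^4 + (1/6)x^3
image of x^2: x^6 + (8/15)x^5 + (1/12)x^4
image of x^3: x^7 + (5/12)x^6 + (1/20)x^5
image of x^4: x^8 + (12/35)x^7 + (1/30)x^6
image of x^5: x^9 + (7/24)x^8 + (1/42)x^7
image of x^6: x^10 + (16/63)x^9 + (1/56)x^8
each image's coordinates form column j of the matrix


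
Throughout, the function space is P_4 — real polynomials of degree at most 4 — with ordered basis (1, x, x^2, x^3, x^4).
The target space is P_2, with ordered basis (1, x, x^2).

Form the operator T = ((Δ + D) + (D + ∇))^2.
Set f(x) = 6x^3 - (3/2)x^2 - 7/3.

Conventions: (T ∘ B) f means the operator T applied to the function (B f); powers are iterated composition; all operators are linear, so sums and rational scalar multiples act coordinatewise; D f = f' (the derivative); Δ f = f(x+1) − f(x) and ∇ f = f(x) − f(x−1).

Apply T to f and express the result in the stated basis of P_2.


the image equals g(x) = 576x - 48

Δ f = 18x^2 + 15x + 9/2
D f = 18x^2 - 3x
(Δ + D) f = 36x^2 + 12x + 9/2
D f = 18x^2 - 3x
∇ f = 18x^2 - 21x + 15/2
(D + ∇) f = 36x^2 - 24x + 15/2
((Δ + D) + (D + ∇)) f = 72x^2 - 12x + 12
Δ ((Δ + D) + (D + ∇)) f = 144x + 60
D ((Δ + D) + (D + ∇)) f = 144x - 12
(Δ + D) ((Δ + D) + (D + ∇)) f = 288x + 48
D ((Δ + D) + (D + ∇)) f = 144x - 12
∇ ((Δ + D) + (D + ∇)) f = 144x - 84
(D + ∇) ((Δ + D) + (D + ∇)) f = 288x - 96
((Δ + D) + (D + ∇)) ((Δ + D) + (D + ∇)) f = 576x - 48


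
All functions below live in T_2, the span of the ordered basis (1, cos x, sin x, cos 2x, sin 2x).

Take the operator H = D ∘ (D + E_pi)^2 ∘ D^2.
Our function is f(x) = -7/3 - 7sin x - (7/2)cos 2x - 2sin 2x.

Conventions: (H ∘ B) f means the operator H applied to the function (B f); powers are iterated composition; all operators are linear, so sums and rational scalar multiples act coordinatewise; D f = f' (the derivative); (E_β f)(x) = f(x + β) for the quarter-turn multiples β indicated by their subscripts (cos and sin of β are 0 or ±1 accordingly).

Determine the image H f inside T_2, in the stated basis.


the image equals g(x) = 14sin x - 160cos 2x + 20sin 2x

D f = -7cos x - 4cos 2x + 7sin 2x
D D f = 7sin x + 14cos 2x + 8sin 2x
D D^2 f = 7cos x + 16cos 2x - 28sin 2x
E_pi D^2 f = -7sin x + 14cos 2x + 8sin 2x
(D + E_pi) D^2 f = 7cos x - 7sin x + 30cos 2x - 20sin 2x
D (D + E_pi) D^2 f = -7cos x - 7sin x - 40cos 2x - 60sin 2x
E_pi (D + E_pi) D^2 f = -7cos x + 7sin x + 30cos 2x - 20sin 2x
(D + E_pi) (D + E_pi) D^2 f = -14cos x - 10cos 2x - 80sin 2x
D (D + E_pi)^2 D^2 f = 14sin x - 160cos 2x + 20sin 2x


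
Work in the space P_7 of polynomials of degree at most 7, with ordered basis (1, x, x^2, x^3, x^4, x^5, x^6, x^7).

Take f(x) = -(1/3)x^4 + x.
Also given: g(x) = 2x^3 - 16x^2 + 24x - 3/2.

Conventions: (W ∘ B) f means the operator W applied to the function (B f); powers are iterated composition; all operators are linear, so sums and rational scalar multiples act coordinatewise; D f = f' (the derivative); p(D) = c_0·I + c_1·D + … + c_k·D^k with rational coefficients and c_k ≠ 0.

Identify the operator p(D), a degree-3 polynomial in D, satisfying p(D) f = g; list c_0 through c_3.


c_0 = 0, c_1 = -3/2, c_2 = 4, c_3 = -3

D^0 f = -(1/3)x^4 + x
D^1 f = -(4/3)x^3 + 1
D^2 f = -4x^2
D^3 f = -8x
matching coefficients of g against c_0 f + c_1 Df + … from the top degree down determines the c_i
solution: c_0 = 0, c_1 = -3/2, c_2 = 4, c_3 = -3


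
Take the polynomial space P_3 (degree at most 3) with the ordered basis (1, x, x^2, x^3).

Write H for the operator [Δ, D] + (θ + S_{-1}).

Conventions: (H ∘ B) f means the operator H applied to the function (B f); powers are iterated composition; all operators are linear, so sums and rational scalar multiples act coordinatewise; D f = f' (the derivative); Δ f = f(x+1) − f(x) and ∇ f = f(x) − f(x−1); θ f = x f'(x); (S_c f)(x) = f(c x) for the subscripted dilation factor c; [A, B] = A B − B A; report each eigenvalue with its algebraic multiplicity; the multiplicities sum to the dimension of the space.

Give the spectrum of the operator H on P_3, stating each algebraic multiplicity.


λ = 0 (multiplicity 1), λ = 1 (multiplicity 1), λ = 2 (multiplicity 1), λ = 3 (multiplicity 1)

image of 1: 1
image of x: 0
image of x^2: 3x^2
image of x^3: 2x^3
the matrix is upper triangular; its diagonal is (1, 0, 3, 2)
for a triangular matrix the eigenvalues are the diagonal entries, with algebraic multiplicity their repetition count


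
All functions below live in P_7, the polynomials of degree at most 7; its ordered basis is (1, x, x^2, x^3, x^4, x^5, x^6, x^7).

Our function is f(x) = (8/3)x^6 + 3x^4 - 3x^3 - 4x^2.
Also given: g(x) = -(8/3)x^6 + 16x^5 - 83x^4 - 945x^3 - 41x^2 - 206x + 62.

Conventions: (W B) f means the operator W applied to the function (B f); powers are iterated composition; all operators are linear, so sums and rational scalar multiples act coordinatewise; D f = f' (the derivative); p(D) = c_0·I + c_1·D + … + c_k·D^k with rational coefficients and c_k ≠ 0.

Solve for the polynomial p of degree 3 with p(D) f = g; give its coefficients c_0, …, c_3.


D^0 f = (8/3)x^6 + 3x^4 - 3x^3 - 4x^2
D^1 f = 16x^5 + 12x^3 - 9x^2 - 8x
D^2 f = 80x^4 + 36x^2 - 18x - 8
D^3 f = 320x^3 + 72x - 18
matching coefficients of g against c_0 f + c_1 Df + … from the top degree down determines the c_i
solution: c_0 = -1, c_1 = 1, c_2 = -1, c_3 = -3

c_0 = -1, c_1 = 1, c_2 = -1, c_3 = -3


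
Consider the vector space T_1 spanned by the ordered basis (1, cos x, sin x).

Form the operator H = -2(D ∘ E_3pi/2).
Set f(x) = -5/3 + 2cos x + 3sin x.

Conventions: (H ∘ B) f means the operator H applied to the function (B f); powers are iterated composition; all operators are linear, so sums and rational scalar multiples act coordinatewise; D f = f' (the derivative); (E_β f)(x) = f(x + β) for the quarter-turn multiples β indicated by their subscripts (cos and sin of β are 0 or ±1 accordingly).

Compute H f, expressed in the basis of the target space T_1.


E_3pi/2 f = -5/3 - 3cos x + 2sin x
D E_3pi/2 f = 2cos x + 3sin x
(-2(D ∘ E_3pi/2)) f = -4cos x - 6sin x

the image equals g(x) = -4cos x - 6sin x


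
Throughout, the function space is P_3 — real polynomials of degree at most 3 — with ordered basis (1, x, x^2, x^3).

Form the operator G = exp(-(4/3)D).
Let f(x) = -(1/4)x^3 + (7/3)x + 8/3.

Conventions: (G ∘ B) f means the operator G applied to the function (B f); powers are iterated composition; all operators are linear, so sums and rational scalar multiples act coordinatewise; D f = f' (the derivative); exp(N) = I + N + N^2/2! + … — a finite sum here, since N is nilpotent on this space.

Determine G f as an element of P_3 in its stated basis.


order-1 term: x^2 - 28/9
order-2 term: -(4/3)x
order-3 term: 16/27
the series for exp(-(4/3)D) f terminates at order 3
exp(-(4/3)D) f = -(1/4)x^3 + x^2 + x + 4/27

g(x) = -(1/4)x^3 + x^2 + x + 4/27


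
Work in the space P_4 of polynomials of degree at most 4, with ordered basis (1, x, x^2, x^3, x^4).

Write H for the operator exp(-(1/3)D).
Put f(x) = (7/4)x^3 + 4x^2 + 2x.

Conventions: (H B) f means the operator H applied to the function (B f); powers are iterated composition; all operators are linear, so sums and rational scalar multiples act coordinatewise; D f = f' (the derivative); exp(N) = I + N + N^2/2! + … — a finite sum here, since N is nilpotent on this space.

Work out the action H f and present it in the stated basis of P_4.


the image equals g(x) = (7/4)x^3 + (9/4)x^2 - (1/12)x - 31/108

order-1 term: -(7/4)x^2 - (8/3)x - 2/3
order-2 term: (7/12)x + 4/9
order-3 term: -7/108
the series for exp(-(1/3)D) f terminates at order 3
exp(-(1/3)D) f = (7/4)x^3 + (9/4)x^2 - (1/12)x - 31/108


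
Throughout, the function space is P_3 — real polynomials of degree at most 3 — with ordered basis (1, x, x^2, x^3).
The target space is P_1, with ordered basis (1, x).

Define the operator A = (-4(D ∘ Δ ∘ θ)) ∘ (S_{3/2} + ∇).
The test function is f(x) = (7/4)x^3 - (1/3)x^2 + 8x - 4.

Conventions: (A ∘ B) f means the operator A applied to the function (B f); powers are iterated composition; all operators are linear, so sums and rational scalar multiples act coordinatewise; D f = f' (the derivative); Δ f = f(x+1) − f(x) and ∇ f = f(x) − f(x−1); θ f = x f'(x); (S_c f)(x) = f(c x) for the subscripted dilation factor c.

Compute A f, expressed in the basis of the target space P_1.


S_{3/2} f = (189/32)x^3 - (3/4)x^2 + 12x - 4
∇ f = (21/4)x^2 - (71/12)x + 121/12
(S_{3/2} + ∇) f = (189/32)x^3 + (9/2)x^2 + (73/12)x + 73/12
θ (S_{3/2} + ∇) f = (567/32)x^3 + 9x^2 + (73/12)x
Δ θ (S_{3/2} + ∇) f = (1701/32)x^2 + (2277/32)x + 3149/96
D Δ θ (S_{3/2} + ∇) f = (1701/16)x + 2277/32
(-4(D ∘ Δ ∘ θ)) (S_{3/2} + ∇) f = -(1701/4)x - 2277/8

g(x) = -(1701/4)x - 2277/8


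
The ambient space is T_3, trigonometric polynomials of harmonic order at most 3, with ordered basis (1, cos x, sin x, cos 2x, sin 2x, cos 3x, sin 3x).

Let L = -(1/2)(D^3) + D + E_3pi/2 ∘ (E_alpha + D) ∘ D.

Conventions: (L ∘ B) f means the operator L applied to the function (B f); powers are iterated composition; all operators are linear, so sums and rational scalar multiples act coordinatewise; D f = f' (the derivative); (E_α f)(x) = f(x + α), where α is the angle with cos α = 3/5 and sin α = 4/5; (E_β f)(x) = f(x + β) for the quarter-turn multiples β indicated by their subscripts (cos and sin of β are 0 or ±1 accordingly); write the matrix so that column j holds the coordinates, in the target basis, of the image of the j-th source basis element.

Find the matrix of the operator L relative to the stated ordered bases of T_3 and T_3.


image of 1: 0
image of cos x: (3/5)cos x - (33/10)sin x
image of sin x: (33/10)cos x + (3/5)sin x
image of cos 2x: (148/25)cos 2x - (164/25)sin 2x
image of sin 2x: (164/25)cos 2x + (148/25)sin 2x
image of cos 3x: (351/125)cos 3x - (1611/250)sin 3x
image of sin 3x: (1611/250)cos 3x + (351/125)sin 3x
each image's coordinates form column j of the matrix

the matrix is [[0, 0, 0, 0, 0, 0, 0]; [0, 3/5, 33/10, 0, 0, 0, 0]; [0, -33/10, 3/5, 0, 0, 0, 0]; [0, 0, 0, 148/25, 164/25, 0, 0]; [0, 0, 0, -164/25, 148/25, 0, 0]; [0, 0, 0, 0, 0, 351/125, 1611/250]; [0, 0, 0, 0, 0, -1611/250, 351/125]] (rows listed top to bottom)


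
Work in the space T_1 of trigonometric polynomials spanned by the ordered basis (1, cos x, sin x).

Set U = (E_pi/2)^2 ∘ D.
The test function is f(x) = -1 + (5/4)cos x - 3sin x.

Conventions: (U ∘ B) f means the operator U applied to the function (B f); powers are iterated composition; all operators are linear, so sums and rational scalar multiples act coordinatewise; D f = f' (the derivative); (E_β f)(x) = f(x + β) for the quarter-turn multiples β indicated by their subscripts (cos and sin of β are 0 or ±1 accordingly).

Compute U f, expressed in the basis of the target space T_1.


the image equals g(x) = 3cos x + (5/4)sin x

D f = -3cos x - (5/4)sin x
E_pi/2 D f = -(5/4)cos x + 3sin x
E_pi/2 E_pi/2 D f = 3cos x + (5/4)sin x


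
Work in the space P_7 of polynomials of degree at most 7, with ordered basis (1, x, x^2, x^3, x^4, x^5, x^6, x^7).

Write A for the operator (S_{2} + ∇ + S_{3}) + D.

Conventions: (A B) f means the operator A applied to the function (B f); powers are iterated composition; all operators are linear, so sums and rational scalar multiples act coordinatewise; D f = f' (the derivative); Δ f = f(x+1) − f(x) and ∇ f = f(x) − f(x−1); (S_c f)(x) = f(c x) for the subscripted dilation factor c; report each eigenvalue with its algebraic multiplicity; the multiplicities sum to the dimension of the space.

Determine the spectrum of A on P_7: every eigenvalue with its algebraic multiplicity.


image of 1: 2
image of x: 5x + 2
image of x^2: 13x^2 + 4x - 1
image of x^3: 35x^3 + 6x^2 - 3x + 1
image of x^4: 97x^4 + 8x^3 - 6x^2 + 4x - 1
image of x^5: 275x^5 + 10x^4 - 10x^3 + 10x^2 - 5x + 1
image of x^6: 793x^6 + 12x^5 - 15x^4 + 20x^3 - 15x^2 + 6x - 1
image of x^7: 2315x^7 + 14x^6 - 21x^5 + 35x^4 - 35x^3 + 21x^2 - 7x + 1
the matrix is upper triangular; its diagonal is (2, 5, 13, 35, 97, 275, 793, 2315)
for a triangular matrix the eigenvalues are the diagonal entries, with algebraic multiplicity their repetition count

λ = 2 (multiplicity 1), λ = 5 (multiplicity 1), λ = 13 (multiplicity 1), λ = 35 (multiplicity 1), λ = 97 (multiplicity 1), λ = 275 (multiplicity 1), λ = 793 (multiplicity 1), λ = 2315 (multiplicity 1)


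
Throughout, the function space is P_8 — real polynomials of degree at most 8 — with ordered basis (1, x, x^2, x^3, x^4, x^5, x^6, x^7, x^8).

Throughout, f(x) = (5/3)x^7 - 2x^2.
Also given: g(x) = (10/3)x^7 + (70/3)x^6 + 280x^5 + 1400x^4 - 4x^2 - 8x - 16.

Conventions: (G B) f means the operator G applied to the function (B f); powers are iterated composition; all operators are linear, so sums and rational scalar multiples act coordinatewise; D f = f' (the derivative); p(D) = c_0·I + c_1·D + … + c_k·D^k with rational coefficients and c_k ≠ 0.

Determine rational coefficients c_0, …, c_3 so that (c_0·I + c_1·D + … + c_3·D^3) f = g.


D^0 f = (5/3)x^7 - 2x^2
D^1 f = (35/3)x^6 - 4x
D^2 f = 70x^5 - 4
D^3 f = 350x^4
matching coefficients of g against c_0 f + c_1 Df + … from the top degree down determines the c_i
solution: c_0 = 2, c_1 = 2, c_2 = 4, c_3 = 4

p(D) = 2·I + 2·D + 4·D^2 + 4·D^3, i.e. c_0 = 2, c_1 = 2, c_2 = 4, c_3 = 4


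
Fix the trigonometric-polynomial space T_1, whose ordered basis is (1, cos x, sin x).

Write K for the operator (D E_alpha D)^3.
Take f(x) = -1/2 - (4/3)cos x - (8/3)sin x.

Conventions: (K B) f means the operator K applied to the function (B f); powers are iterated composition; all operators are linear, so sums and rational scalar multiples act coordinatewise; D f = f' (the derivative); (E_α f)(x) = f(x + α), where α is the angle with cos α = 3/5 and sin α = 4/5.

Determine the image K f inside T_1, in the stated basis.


D f = -(8/3)cos x + (4/3)sin x
E_alpha D f = -(8/15)cos x + (44/15)sin x
D (E_alpha D) f = (44/15)cos x + (8/15)sin x
D (D E_alpha D) f = (8/15)cos x - (44/15)sin x
E_alpha D (D E_alpha D) f = -(152/75)cos x - (164/75)sin x
D (E_alpha D) (D E_alpha D) f = -(164/75)cos x + (152/75)sin x
D (D E_alpha D) (D E_alpha D) f = (152/75)cos x + (164/75)sin x
E_alpha D (D E_alpha D) (D E_alpha D) f = (1112/375)cos x - (116/375)sin x
D (E_alpha D) (D E_alpha D) (D E_alpha D) f = -(116/375)cos x - (1112/375)sin x

g(x) = -(116/375)cos x - (1112/375)sin x


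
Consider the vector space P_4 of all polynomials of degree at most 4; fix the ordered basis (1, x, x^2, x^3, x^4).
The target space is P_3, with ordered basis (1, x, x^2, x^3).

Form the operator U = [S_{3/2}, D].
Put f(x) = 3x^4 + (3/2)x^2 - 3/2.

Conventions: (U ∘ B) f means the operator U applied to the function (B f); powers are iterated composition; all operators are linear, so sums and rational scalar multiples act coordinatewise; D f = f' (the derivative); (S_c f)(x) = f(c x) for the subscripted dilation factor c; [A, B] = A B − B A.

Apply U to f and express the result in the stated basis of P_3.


D f = 12x^3 + 3x
S_{3/2} D f = (81/2)x^3 + (9/2)x
S_{3/2} f = (243/16)x^4 + (27/8)x^2 - 3/2
D S_{3/2} f = (243/4)x^3 + (27/4)x
[S_{3/2}, D] f = -(81/4)x^3 - (9/4)x

the image equals g(x) = -(81/4)x^3 - (9/4)x


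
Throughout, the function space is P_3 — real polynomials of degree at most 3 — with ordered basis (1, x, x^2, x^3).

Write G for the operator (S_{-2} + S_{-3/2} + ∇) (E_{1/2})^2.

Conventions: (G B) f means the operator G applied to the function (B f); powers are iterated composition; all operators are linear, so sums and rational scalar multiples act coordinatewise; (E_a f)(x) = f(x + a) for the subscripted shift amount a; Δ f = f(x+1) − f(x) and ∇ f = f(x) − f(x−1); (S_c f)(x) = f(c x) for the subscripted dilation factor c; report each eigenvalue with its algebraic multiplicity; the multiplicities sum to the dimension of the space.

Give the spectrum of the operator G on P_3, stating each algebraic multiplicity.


image of 1: 2
image of x: -(7/2)x + 3
image of x^2: (25/4)x^2 - 5x + 3
image of x^3: -(91/8)x^3 + (87/4)x^2 - (15/2)x + 3
the matrix is upper triangular; its diagonal is (2, -7/2, 25/4, -91/8)
for a triangular matrix the eigenvalues are the diagonal entries, with algebraic multiplicity their repetition count

λ = -91/8 (multiplicity 1), λ = -7/2 (multiplicity 1), λ = 2 (multiplicity 1), λ = 25/4 (multiplicity 1)


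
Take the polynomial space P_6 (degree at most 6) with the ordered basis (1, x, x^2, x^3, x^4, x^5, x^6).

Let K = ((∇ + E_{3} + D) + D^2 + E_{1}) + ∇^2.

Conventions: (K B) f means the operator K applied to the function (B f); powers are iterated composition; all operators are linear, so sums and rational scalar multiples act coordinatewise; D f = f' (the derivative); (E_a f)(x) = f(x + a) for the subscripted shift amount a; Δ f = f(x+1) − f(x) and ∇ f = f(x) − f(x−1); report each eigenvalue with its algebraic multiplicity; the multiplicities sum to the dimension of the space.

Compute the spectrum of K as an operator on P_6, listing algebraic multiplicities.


λ = 2 (multiplicity 7)

image of 1: 2
image of x: 2x + 6
image of x^2: 2x^2 + 12x + 13
image of x^3: 2x^3 + 18x^2 + 39x + 23
image of x^4: 2x^4 + 24x^3 + 78x^2 + 92x + 95
image of x^5: 2x^5 + 30x^4 + 130x^3 + 230x^2 + 475x + 215
image of x^6: 2x^6 + 36x^5 + 195x^4 + 460x^3 + 1425x^2 + 1290x + 791
the matrix is upper triangular; its diagonal is (2, 2, 2, 2, 2, 2, 2)
for a triangular matrix the eigenvalues are the diagonal entries, with algebraic multiplicity their repetition count


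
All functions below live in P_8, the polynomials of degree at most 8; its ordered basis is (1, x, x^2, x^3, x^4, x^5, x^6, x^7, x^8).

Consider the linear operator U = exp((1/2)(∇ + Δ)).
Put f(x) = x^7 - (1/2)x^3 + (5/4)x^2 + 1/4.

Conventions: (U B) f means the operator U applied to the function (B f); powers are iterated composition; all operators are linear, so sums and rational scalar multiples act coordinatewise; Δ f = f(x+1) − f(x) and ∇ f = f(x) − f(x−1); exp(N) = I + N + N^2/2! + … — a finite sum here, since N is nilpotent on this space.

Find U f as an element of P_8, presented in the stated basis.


order-1 term: 7x^6 + 35x^4 + (39/2)x^2 + (5/2)x + 1/2
order-2 term: 21x^5 + 140x^3 + (221/2)x + 5/4
order-3 term: 35x^4 + 210x^2 + 181/2
order-4 term: 35x^3 + 140x
order-5 term: 21x^2 + 35
order-6 term: 7x
order-7 term: 1
the series for exp((1/2)(∇ + Δ)) f terminates at order 7
exp((1/2)(∇ + Δ)) f = x^7 + 7x^6 + 21x^5 + 70x^4 + (349/2)x^3 + (1007/4)x^2 + 260x + 257/2

the image equals g(x) = x^7 + 7x^6 + 21x^5 + 70x^4 + (349/2)x^3 + (1007/4)x^2 + 260x + 257/2


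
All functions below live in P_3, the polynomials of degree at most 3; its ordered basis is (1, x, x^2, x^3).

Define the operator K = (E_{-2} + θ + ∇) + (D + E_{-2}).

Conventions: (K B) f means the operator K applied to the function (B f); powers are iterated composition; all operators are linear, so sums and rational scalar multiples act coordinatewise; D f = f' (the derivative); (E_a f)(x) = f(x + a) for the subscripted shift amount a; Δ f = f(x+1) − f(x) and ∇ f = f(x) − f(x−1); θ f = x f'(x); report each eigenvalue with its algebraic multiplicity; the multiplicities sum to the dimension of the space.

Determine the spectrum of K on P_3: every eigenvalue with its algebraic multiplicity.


image of 1: 2
image of x: 3x - 2
image of x^2: 4x^2 - 4x + 7
image of x^3: 5x^3 - 6x^2 + 21x - 15
the matrix is upper triangular; its diagonal is (2, 3, 4, 5)
for a triangular matrix the eigenvalues are the diagonal entries, with algebraic multiplicity their repetition count

λ = 2 (multiplicity 1), λ = 3 (multiplicity 1), λ = 4 (multiplicity 1), λ = 5 (multiplicity 1)


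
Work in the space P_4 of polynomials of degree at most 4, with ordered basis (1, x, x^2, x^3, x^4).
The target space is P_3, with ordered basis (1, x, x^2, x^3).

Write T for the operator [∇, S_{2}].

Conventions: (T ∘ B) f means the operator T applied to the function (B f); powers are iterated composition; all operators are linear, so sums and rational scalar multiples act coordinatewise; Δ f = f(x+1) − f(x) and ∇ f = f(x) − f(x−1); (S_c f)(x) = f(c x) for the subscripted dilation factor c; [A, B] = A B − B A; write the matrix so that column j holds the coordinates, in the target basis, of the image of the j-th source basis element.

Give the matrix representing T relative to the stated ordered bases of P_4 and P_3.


the matrix is [[0, 1, -3, 7, -15]; [0, 0, 4, -18, 56]; [0, 0, 0, 12, -72]; [0, 0, 0, 0, 32]] (rows listed top to bottom)

image of 1: 0
image of x: 1
image of x^2: 4x - 3
image of x^3: 12x^2 - 18x + 7
image of x^4: 32x^3 - 72x^2 + 56x - 15
each image's coordinates form column j of the matrix


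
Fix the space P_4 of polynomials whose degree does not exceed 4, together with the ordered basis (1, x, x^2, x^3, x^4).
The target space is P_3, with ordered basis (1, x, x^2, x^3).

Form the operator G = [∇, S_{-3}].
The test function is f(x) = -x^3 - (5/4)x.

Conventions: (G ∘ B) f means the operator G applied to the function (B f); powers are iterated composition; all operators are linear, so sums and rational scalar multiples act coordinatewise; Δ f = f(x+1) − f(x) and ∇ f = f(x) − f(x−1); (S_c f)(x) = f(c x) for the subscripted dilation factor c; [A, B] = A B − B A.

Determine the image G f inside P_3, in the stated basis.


S_{-3} f = 27x^3 + (15/4)x
∇ S_{-3} f = 81x^2 - 81x + 123/4
∇ f = -3x^2 + 3x - 9/4
S_{-3} ∇ f = -27x^2 - 9x - 9/4
[∇, S_{-3}] f = 108x^2 - 72x + 33

the result is g(x) = 108x^2 - 72x + 33


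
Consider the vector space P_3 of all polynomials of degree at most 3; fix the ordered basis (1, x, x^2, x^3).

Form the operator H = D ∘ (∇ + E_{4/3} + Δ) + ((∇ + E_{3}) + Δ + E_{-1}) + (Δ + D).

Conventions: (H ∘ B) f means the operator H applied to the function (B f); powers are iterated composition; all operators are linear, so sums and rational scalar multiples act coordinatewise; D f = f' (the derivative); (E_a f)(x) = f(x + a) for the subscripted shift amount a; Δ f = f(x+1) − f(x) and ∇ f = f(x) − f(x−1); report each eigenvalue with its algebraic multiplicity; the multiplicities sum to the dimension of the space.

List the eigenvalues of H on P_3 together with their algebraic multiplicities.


image of 1: 2
image of x: 2x + 7
image of x^2: 2x^2 + 14x + 53/3
image of x^3: 2x^3 + 21x^2 + 53x + 103/3
the matrix is upper triangular; its diagonal is (2, 2, 2, 2)
for a triangular matrix the eigenvalues are the diagonal entries, with algebraic multiplicity their repetition count

λ = 2 (multiplicity 4)
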